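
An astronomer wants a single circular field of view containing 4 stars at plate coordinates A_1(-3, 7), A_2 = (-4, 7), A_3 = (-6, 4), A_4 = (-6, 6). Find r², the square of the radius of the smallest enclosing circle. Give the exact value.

4.5

A smallest enclosing disk is always determined by at most three of the input points on its boundary.
The farthest pair is A_1–A_3 with squared distance 18. The circle on this segment as diameter has centre (-4.5, 5.5) and r² = 18/4 = 4.5.
Check A_2: distance² to centre = 2.5 ≤ 4.5, so it lies inside.
All remaining points lie in this disk, and no smaller disk contains both endpoints, so this is the minimum enclosing circle.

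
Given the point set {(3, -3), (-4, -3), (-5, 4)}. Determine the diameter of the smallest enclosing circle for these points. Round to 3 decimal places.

10.630

Call the three points A, B, C in the order given.
Side lengths²: AB² = 49, AC² = 113, BC² = 50.
Since AC² = 113 ≥ 50 + 49 = 99, the angle opposite AC is not acute, so the smallest enclosing circle has AC as diameter.
Centre = midpoint of AC = (-1, 0.5), r² = 113/4 = 28.25.
Diameter = 2r = 2√(28.25) ≈ 10.630.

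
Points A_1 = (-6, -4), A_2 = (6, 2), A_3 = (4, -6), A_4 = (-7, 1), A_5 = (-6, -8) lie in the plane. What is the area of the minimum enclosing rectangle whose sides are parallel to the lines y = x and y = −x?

198

In coordinates u = x + y, v = x − y the rectangle is axis-aligned; the map (x,y)→(u,v) scales areas by 2.
u-values: -10, 8, -2, -6, -14; range = 8 − (-14) = 22.
v-values: -2, 4, 10, -8, 2; range = 10 − (-8) = 18.
Area = (22 × 18) / 2 = 198.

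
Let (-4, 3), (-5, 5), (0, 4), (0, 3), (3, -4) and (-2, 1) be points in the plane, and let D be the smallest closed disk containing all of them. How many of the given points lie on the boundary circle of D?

2

The farthest pair is (-5, 5)–(3, -4) with squared distance 145. The circle on this segment as diameter has centre (-1, 0.5) and r² = 145/4 = 36.25.
Check (-4, 3): distance² to centre = 15.25 ≤ 36.25, so it lies inside.
All remaining points lie in this disk, and no smaller disk contains both endpoints, so this is the minimum enclosing circle.
The points at distance exactly r from the centre are (-5, 5), (3, -4) — 2 points.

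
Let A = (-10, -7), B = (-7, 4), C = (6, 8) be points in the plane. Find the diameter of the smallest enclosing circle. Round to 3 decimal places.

21.932

Side lengths²: AB² = 130, AC² = 481, BC² = 185.
Since AC² = 481 ≥ 185 + 130 = 315, the angle opposite AC is not acute, so the smallest enclosing circle has AC as diameter.
Centre = midpoint of AC = (-2, 0.5), r² = 481/4 = 120.25.
Diameter = 2r = 2√(120.25) ≈ 21.932.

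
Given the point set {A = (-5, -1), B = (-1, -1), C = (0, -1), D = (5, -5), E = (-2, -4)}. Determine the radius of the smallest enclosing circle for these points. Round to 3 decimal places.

The minimum enclosing circle of a finite set is fixed by two of the points (as a diameter) or three (as a circumcircle).
The farthest pair is A–D with squared distance 116. The circle on this segment as diameter has centre (0, -3) and r² = 116/4 = 29.
Check B: distance² to centre = 5 ≤ 29, so it lies inside.
All remaining points lie in this disk, and no smaller disk contains both endpoints, so this is the minimum enclosing circle.
r = √29 ≈ 5.385.

5.385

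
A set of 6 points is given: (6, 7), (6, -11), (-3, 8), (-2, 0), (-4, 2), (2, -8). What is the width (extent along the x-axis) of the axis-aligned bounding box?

10

max x = 6, min x = -4, so width = 10.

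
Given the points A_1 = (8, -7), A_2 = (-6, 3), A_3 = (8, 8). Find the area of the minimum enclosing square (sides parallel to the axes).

225

The bounding box has width 14 and height 15.
An axis-aligned square enclosing the set must have side ≥ max(width, height).
So the minimum side is max(14, 15) = 15.
Area = 15² = 225.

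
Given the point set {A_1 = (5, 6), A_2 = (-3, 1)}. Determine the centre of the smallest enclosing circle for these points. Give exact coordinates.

The smallest circle enclosing two points has them as diameter endpoints.
Centre = midpoint = (1, 3.5); r² = |A_1A_2|²/4 = 89/4 = 22.25.
Centre = (1, 3.5).

(1, 3.5)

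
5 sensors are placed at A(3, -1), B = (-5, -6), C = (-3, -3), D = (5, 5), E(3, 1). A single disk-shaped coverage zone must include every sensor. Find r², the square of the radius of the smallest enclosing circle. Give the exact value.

The minimum enclosing circle of a finite set is fixed by two of the points (as a diameter) or three (as a circumcircle).
The farthest pair is B–D with squared distance 221. The circle on this segment as diameter has centre (0, -0.5) and r² = 221/4 = 55.25.
Check A: distance² to centre = 9.25 ≤ 55.25, so it lies inside.
All remaining points lie in this disk, and no smaller disk contains both endpoints, so this is the minimum enclosing circle.

55.25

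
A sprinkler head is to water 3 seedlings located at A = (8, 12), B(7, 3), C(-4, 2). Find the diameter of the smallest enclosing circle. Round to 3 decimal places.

Side lengths²: AB² = 82, AC² = 244, BC² = 122.
Since AC² = 244 ≥ 122 + 82 = 204, the angle opposite AC is not acute, so the smallest enclosing circle has AC as diameter.
Centre = midpoint of AC = (2, 7), r² = 244/4 = 61.
Diameter = 2r = 2√61 ≈ 15.620.

15.620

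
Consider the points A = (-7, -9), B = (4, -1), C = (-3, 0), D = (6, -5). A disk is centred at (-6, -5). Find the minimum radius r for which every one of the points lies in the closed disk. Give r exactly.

The required radius is the distance from (-6, -5) to the farthest point.
Squared distances: 17, 116, 34, 144.
Maximum is 144, attained at D.
r = √144 = 12.

12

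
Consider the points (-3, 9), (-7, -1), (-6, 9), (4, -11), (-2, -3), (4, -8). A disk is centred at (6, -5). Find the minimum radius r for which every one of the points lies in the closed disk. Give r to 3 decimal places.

The required radius is the distance from (6, -5) to the farthest point.
Squared distances: 277, 185, 340, 40, 68, 13.
Maximum is 340, attained at (-6, 9).
r = √340 ≈ 18.439.

18.439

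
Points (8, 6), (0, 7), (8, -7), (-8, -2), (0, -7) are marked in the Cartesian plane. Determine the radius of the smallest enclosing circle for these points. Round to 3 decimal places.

9.371

A smallest enclosing disk is always determined by at most three of the input points on its boundary.
The minimum enclosing circle is determined by three boundary points: (8, 6), (8, -7), (-8, -2).
Their circumcentre is (1.25, -0.5) with r² = 87.8125.
The farthest remaining point (0, 7) is at distance² 57.8125 ≤ 87.8125.
r = √(87.8125) ≈ 9.371.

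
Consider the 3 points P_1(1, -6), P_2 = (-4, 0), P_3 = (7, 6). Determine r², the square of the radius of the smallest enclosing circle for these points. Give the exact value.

Side lengths²: P_1P_2² = 61, P_1P_3² = 180, P_2P_3² = 157.
Since P_1P_3² = 180 < 157 + 61 = 218, the triangle is acute, so the smallest enclosing circle is the circumcircle.
Circumcentre = (2.8125, 0.59375), r² = 46.7626953125.

46.7626953125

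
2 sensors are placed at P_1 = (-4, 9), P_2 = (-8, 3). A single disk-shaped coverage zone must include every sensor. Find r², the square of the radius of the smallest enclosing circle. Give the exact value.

The smallest circle enclosing two points has them as diameter endpoints.
Centre = midpoint = (-6, 6); r² = |P_1P_2|²/4 = 52/4 = 13.

13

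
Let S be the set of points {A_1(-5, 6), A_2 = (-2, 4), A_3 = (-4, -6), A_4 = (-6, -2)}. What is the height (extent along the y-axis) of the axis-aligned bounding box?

max y = 6, min y = -6, so height = 12.

12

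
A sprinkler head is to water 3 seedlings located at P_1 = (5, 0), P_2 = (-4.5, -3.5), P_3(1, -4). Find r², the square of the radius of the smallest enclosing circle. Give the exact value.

Side lengths²: P_1P_2² = 102.5, P_1P_3² = 32, P_2P_3² = 30.5.
Since P_1P_2² = 102.5 ≥ 32 + 30.5 = 62.5, the angle opposite P_1P_2 is not acute, so the smallest enclosing circle has P_1P_2 as diameter.
Centre = midpoint of P_1P_2 = (0.25, -1.75), r² = 102.5/4 = 25.625.

25.625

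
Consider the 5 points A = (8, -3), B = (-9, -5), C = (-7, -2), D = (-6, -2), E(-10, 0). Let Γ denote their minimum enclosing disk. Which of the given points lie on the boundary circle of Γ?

A, E

A smallest enclosing disk is always determined by at most three of the input points on its boundary.
The farthest pair is A–E with squared distance 333. The circle on this segment as diameter has centre (-1, -1.5) and r² = 333/4 = 83.25.
Check B: distance² to centre = 76.25 ≤ 83.25, so it lies inside.
All remaining points lie in this disk, and no smaller disk contains both endpoints, so this is the minimum enclosing circle.
The points at distance exactly r from the centre are A, E — 2 points.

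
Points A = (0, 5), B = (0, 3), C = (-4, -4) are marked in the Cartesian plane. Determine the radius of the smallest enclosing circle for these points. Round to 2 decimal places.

4.92

Side lengths²: AB² = 4, AC² = 97, BC² = 65.
Since AC² = 97 ≥ 65 + 4 = 69, the angle opposite AC is not acute, so the smallest enclosing circle has AC as diameter.
Centre = midpoint of AC = (-2, 0.5), r² = 97/4 = 24.25.
r = √(24.25) ≈ 4.92.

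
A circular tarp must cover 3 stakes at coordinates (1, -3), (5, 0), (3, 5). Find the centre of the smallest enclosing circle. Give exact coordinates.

Call the three points A, B, C in the order given.
Side lengths²: AB² = 25, AC² = 68, BC² = 29.
Since AC² = 68 ≥ 29 + 25 = 54, the angle opposite AC is not acute, so the smallest enclosing circle has AC as diameter.
Centre = midpoint of AC = (2, 1), r² = 68/4 = 17.
Centre = (2, 1).

(2, 1)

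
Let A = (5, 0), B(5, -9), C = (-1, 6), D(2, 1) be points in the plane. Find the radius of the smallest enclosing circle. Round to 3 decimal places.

The farthest pair is B–C with squared distance 261. The circle on this segment as diameter has centre (2, -1.5) and r² = 261/4 = 65.25.
Check A: distance² to centre = 11.25 ≤ 65.25, so it lies inside.
All remaining points lie in this disk, and no smaller disk contains both endpoints, so this is the minimum enclosing circle.
r = √(65.25) ≈ 8.078.

8.078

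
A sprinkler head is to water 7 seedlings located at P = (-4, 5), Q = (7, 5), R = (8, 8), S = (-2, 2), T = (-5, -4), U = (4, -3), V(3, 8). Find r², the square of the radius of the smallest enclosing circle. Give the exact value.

78.25

The minimum enclosing circle of a finite set is fixed by two of the points (as a diameter) or three (as a circumcircle).
The farthest pair is R–T with squared distance 313. The circle on this segment as diameter has centre (1.5, 2) and r² = 313/4 = 78.25.
Check P: distance² to centre = 39.25 ≤ 78.25, so it lies inside.
All remaining points lie in this disk, and no smaller disk contains both endpoints, so this is the minimum enclosing circle.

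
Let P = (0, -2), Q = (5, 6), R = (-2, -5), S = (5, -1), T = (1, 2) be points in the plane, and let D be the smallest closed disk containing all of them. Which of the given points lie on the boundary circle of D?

By Welzl's lemma the MEC is supported by two points (diametrically opposite) or three points (on a circumcircle).
The farthest pair is Q–R with squared distance 170. The circle on this segment as diameter has centre (1.5, 0.5) and r² = 170/4 = 42.5.
Check P: distance² to centre = 8.5 ≤ 42.5, so it lies inside.
All remaining points lie in this disk, and no smaller disk contains both endpoints, so this is the minimum enclosing circle.
The points at distance exactly r from the centre are Q, R — 2 points.

Q, R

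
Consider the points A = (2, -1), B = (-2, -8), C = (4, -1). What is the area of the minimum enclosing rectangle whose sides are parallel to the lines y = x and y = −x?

In coordinates u = x + y, v = x − y the rectangle is axis-aligned; the map (x,y)→(u,v) scales areas by 2.
u-values: 1, -10, 3; range = 3 − (-10) = 13.
v-values: 3, 6, 5; range = 6 − 3 = 3.
Area = (13 × 3) / 2 = 19.5.

19.5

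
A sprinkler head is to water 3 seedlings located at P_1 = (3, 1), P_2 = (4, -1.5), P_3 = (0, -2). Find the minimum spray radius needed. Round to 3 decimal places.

Side lengths²: P_1P_2² = 7.25, P_1P_3² = 18, P_2P_3² = 16.25.
Since P_1P_3² = 18 < 16.25 + 7.25 = 23.5, the triangle is acute, so the smallest enclosing circle is the circumcircle.
Circumcentre = (53/28, -25/28), r² = 1885/392.
r = √(1885/392) ≈ 2.193.

2.193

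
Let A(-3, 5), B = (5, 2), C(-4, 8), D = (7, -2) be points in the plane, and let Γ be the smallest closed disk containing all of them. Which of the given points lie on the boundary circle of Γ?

C, D

The farthest pair is C–D with squared distance 221. The circle on this segment as diameter has centre (1.5, 3) and r² = 221/4 = 55.25.
Check A: distance² to centre = 24.25 ≤ 55.25, so it lies inside.
All remaining points lie in this disk, and no smaller disk contains both endpoints, so this is the minimum enclosing circle.
The points at distance exactly r from the centre are C, D — 2 points.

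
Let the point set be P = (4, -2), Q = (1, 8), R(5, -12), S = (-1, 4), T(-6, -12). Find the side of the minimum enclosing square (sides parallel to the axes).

The bounding box has width 11 and height 20.
An axis-aligned square enclosing the set must have side ≥ max(width, height).
So the minimum side is max(11, 20) = 20.

20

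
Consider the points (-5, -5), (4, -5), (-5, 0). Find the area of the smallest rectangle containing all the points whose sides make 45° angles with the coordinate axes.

63

In coordinates u = x + y, v = x − y the rectangle is axis-aligned; the map (x,y)→(u,v) scales areas by 2.
u-values: -10, -1, -5; range = -1 − (-10) = 9.
v-values: 0, 9, -5; range = 9 − (-5) = 14.
Area = (9 × 14) / 2 = 63.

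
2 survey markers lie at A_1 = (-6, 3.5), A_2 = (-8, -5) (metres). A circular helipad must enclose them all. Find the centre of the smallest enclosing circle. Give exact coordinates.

The smallest circle enclosing two points has them as diameter endpoints.
Centre = midpoint = (-7, -0.75); r² = |A_1A_2|²/4 = 76.25/4 = 19.0625.
Centre = (-7, -0.75).

(-7, -0.75)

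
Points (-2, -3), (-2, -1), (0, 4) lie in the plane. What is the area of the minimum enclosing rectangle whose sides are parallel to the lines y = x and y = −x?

22.5

In coordinates u = x + y, v = x − y the rectangle is axis-aligned; the map (x,y)→(u,v) scales areas by 2.
u-values: -5, -3, 4; range = 4 − (-5) = 9.
v-values: 1, -1, -4; range = 1 − (-4) = 5.
Area = (9 × 5) / 2 = 22.5.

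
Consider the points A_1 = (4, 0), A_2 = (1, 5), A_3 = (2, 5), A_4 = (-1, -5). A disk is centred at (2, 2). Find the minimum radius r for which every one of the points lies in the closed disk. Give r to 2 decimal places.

The required radius is the distance from (2, 2) to the farthest point.
Squared distances: 8, 10, 9, 58.
Maximum is 58, attained at A_4.
r = √58 ≈ 7.62.

7.62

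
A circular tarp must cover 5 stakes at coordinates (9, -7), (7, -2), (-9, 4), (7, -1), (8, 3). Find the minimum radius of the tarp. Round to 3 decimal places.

10.548

The farthest pair is (9, -7)–(-9, 4) with squared distance 445. The circle on this segment as diameter has centre (0, -1.5) and r² = 445/4 = 111.25.
Check (7, -2): distance² to centre = 49.25 ≤ 111.25, so it lies inside.
All remaining points lie in this disk, and no smaller disk contains both endpoints, so this is the minimum enclosing circle.
r = √(111.25) ≈ 10.548.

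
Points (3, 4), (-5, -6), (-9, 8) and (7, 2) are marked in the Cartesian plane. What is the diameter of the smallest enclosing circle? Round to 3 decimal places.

The minimum enclosing circle is determined by three boundary points: (-5, -6), (-9, 8), (7, 2).
Their circumcentre is (-1.96, 2.44) with r² = 80.4752.
The farthest remaining point (3, 4) is at distance² 27.0352 ≤ 80.4752.
Diameter = 2r = 2√(80.4752) ≈ 17.942.

17.942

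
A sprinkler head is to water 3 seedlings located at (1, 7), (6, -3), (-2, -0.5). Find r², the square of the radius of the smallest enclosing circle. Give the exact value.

40745/1296

Call the three points A, B, C in the order given.
Side lengths²: AB² = 125, AC² = 65.25, BC² = 70.25.
Since AB² = 125 < 70.25 + 65.25 = 135.5, the triangle is acute, so the smallest enclosing circle is the circumcircle.
Circumcentre = (28/9, 65/36), r² = 40745/1296.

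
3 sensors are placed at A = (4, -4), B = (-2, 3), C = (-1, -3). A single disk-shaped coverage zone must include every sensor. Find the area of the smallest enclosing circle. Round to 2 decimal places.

66.76

Side lengths²: AB² = 85, AC² = 26, BC² = 37.
Since AB² = 85 ≥ 37 + 26 = 63, the angle opposite AB is not acute, so the smallest enclosing circle has AB as diameter.
Centre = midpoint of AB = (1, -0.5), r² = 85/4 = 21.25.
Area = π·r² = π·21.25 ≈ 66.76.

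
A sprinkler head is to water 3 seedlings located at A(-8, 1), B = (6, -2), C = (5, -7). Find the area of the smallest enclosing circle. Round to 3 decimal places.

Side lengths²: AB² = 205, AC² = 233, BC² = 26.
Since AC² = 233 ≥ 205 + 26 = 231, the angle opposite AC is not acute, so the smallest enclosing circle has AC as diameter.
Centre = midpoint of AC = (-1.5, -3), r² = 233/4 = 58.25.
Area = π·r² = π·58.25 ≈ 182.998.

182.998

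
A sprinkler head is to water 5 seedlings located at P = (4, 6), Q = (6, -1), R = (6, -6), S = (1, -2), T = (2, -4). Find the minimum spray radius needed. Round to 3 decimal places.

6.083

The minimum enclosing circle of a finite set is fixed by two of the points (as a diameter) or three (as a circumcircle).
The farthest pair is P–R with squared distance 148. The circle on this segment as diameter has centre (5, 0) and r² = 148/4 = 37.
Check Q: distance² to centre = 2 ≤ 37, so it lies inside.
All remaining points lie in this disk, and no smaller disk contains both endpoints, so this is the minimum enclosing circle.
r = √37 ≈ 6.083.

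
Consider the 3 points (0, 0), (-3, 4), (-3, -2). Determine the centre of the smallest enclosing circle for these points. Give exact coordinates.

(-17/6, 1)

Call the three points A, B, C in the order given.
Side lengths²: AB² = 25, AC² = 13, BC² = 36.
Since BC² = 36 < 25 + 13 = 38, the triangle is acute, so the smallest enclosing circle is the circumcircle.
Circumcentre = (-17/6, 1), r² = 325/36.
Centre = (-17/6, 1).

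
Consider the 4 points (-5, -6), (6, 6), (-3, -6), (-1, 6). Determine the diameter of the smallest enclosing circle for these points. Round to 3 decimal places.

By Welzl's lemma the MEC is supported by two points (diametrically opposite) or three points (on a circumcircle).
The farthest pair is (-5, -6)–(6, 6) with squared distance 265. The circle on this segment as diameter has centre (0.5, 0) and r² = 265/4 = 66.25.
Check (-3, -6): distance² to centre = 48.25 ≤ 66.25, so it lies inside.
All remaining points lie in this disk, and no smaller disk contains both endpoints, so this is the minimum enclosing circle.
Diameter = 2r = 2√(66.25) ≈ 16.279.

16.279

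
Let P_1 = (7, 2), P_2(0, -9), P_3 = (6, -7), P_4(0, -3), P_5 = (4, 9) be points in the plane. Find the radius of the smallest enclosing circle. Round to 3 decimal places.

The farthest pair is P_2–P_5 with squared distance 340. The circle on this segment as diameter has centre (2, 0) and r² = 340/4 = 85.
Check P_1: distance² to centre = 29 ≤ 85, so it lies inside.
All remaining points lie in this disk, and no smaller disk contains both endpoints, so this is the minimum enclosing circle.
r = √85 ≈ 9.220.

9.220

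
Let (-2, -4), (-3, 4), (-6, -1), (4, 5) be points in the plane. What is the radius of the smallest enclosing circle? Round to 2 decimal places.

5.84

A smallest enclosing disk is always determined by at most three of the input points on its boundary.
The minimum enclosing circle is determined by three boundary points: (-2, -4), (-6, -1), (4, 5).
Their circumcentre is (-5/6, 31/18) with r² = 5525/162.
The farthest remaining point (-3, 4) is at distance² 1601/162 ≤ 5525/162.
r = √(5525/162) ≈ 5.84.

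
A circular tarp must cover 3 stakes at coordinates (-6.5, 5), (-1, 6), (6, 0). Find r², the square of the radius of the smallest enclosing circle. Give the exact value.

45.3125

Call the three points A, B, C in the order given.
Side lengths²: AB² = 31.25, AC² = 181.25, BC² = 85.
Since AC² = 181.25 ≥ 85 + 31.25 = 116.25, the angle opposite AC is not acute, so the smallest enclosing circle has AC as diameter.
Centre = midpoint of AC = (-0.25, 2.5), r² = 181.25/4 = 45.3125.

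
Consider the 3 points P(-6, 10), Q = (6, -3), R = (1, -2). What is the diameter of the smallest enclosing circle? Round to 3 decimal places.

17.692

Side lengths²: PQ² = 313, PR² = 193, QR² = 26.
Since PQ² = 313 ≥ 193 + 26 = 219, the angle opposite PQ is not acute, so the smallest enclosing circle has PQ as diameter.
Centre = midpoint of PQ = (0, 3.5), r² = 313/4 = 78.25.
Diameter = 2r = 2√(78.25) ≈ 17.692.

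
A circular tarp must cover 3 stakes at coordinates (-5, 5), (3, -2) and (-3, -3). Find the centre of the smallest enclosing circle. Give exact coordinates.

Call the three points A, B, C in the order given.
Side lengths²: AB² = 113, AC² = 68, BC² = 37.
Since AB² = 113 ≥ 68 + 37 = 105, the angle opposite AB is not acute, so the smallest enclosing circle has AB as diameter.
Centre = midpoint of AB = (-1, 1.5), r² = 113/4 = 28.25.
Centre = (-1, 1.5).

(-1, 1.5)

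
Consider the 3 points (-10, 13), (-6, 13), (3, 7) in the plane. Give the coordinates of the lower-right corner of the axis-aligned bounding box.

(3, 7)

x-range [-10, 3], y-range [7, 13].
The lower-right corner is (3, 7).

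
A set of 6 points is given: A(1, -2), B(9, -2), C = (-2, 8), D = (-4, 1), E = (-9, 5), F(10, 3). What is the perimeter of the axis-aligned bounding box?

Width = max x − min x = 10 − (-9) = 19.
Height = max y − min y = 8 − (-2) = 10.
Perimeter = 2(19 + 10) = 58.

58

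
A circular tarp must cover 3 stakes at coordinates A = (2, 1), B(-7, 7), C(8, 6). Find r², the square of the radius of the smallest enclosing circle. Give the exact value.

56.5

Side lengths²: AB² = 117, AC² = 61, BC² = 226.
Since BC² = 226 ≥ 117 + 61 = 178, the angle opposite BC is not acute, so the smallest enclosing circle has BC as diameter.
Centre = midpoint of BC = (0.5, 6.5), r² = 226/4 = 56.5.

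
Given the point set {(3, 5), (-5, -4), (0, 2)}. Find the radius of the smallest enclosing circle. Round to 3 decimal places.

6.021

Call the three points A, B, C in the order given.
Side lengths²: AB² = 145, AC² = 18, BC² = 61.
Since AB² = 145 ≥ 61 + 18 = 79, the angle opposite AB is not acute, so the smallest enclosing circle has AB as diameter.
Centre = midpoint of AB = (-1, 0.5), r² = 145/4 = 36.25.
r = √(36.25) ≈ 6.021.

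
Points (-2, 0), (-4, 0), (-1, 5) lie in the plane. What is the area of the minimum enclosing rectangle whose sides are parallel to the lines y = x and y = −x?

In coordinates u = x + y, v = x − y the rectangle is axis-aligned; the map (x,y)→(u,v) scales areas by 2.
u-values: -2, -4, 4; range = 4 − (-4) = 8.
v-values: -2, -4, -6; range = -2 − (-6) = 4.
Area = (8 × 4) / 2 = 16.

16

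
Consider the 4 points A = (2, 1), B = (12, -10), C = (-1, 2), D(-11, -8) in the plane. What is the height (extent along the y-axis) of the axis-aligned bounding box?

max y = 2, min y = -10, so height = 12.

12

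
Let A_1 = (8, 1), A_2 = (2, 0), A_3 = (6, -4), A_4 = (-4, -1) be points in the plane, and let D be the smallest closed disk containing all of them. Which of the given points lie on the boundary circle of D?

By Welzl's lemma the MEC is supported by two points (diametrically opposite) or three points (on a circumcircle).
The farthest pair is A_1–A_4 with squared distance 148. The circle on this segment as diameter has centre (2, 0) and r² = 148/4 = 37.
Check A_2: distance² to centre = 0 ≤ 37, so it lies inside.
All remaining points lie in this disk, and no smaller disk contains both endpoints, so this is the minimum enclosing circle.
The points at distance exactly r from the centre are A_1, A_4 — 2 points.

A_1, A_4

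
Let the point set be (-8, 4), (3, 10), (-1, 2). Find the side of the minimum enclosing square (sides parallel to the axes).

11

The bounding box has width 11 and height 8.
An axis-aligned square enclosing the set must have side ≥ max(width, height).
So the minimum side is max(11, 8) = 11.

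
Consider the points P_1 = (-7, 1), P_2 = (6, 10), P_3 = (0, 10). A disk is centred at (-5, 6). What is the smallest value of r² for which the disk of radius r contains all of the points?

The required radius is the distance from (-5, 6) to the farthest point.
Squared distances: 29, 137, 41.
Maximum is 137, attained at P_2.

137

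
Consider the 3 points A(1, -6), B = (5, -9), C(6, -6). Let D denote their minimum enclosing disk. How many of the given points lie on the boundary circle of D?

3

Side lengths²: AB² = 25, AC² = 25, BC² = 10.
Since AC² = 25 < 25 + 10 = 35, the triangle is acute, so the smallest enclosing circle is the circumcircle.
Circumcentre = (3.5, -41/6), r² = 125/18.
The points at distance exactly r from the centre are A, B, C — 3 points.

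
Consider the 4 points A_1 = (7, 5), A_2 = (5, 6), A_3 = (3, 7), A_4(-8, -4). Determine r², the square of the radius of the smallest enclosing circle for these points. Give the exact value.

76.5

A smallest enclosing disk is always determined by at most three of the input points on its boundary.
The farthest pair is A_1–A_4 with squared distance 306. The circle on this segment as diameter has centre (-0.5, 0.5) and r² = 306/4 = 76.5.
Check A_2: distance² to centre = 60.5 ≤ 76.5, so it lies inside.
All remaining points lie in this disk, and no smaller disk contains both endpoints, so this is the minimum enclosing circle.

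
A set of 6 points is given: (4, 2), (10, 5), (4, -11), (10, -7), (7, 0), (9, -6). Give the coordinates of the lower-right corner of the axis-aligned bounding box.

x-range [4, 10], y-range [-11, 5].
The lower-right corner is (10, -11).

(10, -11)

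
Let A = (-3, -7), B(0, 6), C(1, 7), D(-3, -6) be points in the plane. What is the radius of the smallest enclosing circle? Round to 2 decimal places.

By Welzl's lemma the MEC is supported by two points (diametrically opposite) or three points (on a circumcircle).
The farthest pair is A–C with squared distance 212. The circle on this segment as diameter has centre (-1, 0) and r² = 212/4 = 53.
Check B: distance² to centre = 37 ≤ 53, so it lies inside.
All remaining points lie in this disk, and no smaller disk contains both endpoints, so this is the minimum enclosing circle.
r = √53 ≈ 7.28.

7.28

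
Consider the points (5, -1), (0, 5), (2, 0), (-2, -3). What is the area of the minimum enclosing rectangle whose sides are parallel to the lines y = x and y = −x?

In coordinates u = x + y, v = x − y the rectangle is axis-aligned; the map (x,y)→(u,v) scales areas by 2.
u-values: 4, 5, 2, -5; range = 5 − (-5) = 10.
v-values: 6, -5, 2, 1; range = 6 − (-5) = 11.
Area = (10 × 11) / 2 = 55.

55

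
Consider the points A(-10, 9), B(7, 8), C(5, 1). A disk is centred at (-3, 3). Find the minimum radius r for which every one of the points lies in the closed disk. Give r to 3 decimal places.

11.180

The required radius is the distance from (-3, 3) to the farthest point.
Squared distances: 85, 125, 68.
Maximum is 125, attained at B.
r = √125 ≈ 11.180.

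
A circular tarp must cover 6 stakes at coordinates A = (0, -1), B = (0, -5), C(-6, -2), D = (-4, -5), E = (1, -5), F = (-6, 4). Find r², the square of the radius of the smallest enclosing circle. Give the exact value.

The farthest pair is E–F with squared distance 130. The circle on this segment as diameter has centre (-2.5, -0.5) and r² = 130/4 = 32.5.
Check A: distance² to centre = 6.5 ≤ 32.5, so it lies inside.
All remaining points lie in this disk, and no smaller disk contains both endpoints, so this is the minimum enclosing circle.

32.5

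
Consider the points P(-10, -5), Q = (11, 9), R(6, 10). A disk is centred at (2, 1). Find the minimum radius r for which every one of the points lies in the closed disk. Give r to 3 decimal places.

The required radius is the distance from (2, 1) to the farthest point.
Squared distances: 180, 145, 97.
Maximum is 180, attained at P.
r = √180 ≈ 13.416.

13.416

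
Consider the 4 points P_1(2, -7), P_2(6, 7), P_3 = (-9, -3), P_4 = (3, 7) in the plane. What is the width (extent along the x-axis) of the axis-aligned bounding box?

15

max x = 6, min x = -9, so width = 15.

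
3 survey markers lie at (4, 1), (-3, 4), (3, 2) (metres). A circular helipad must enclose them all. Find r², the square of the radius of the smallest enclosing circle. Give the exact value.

14.5

Call the three points A, B, C in the order given.
Side lengths²: AB² = 58, AC² = 2, BC² = 40.
Since AB² = 58 ≥ 40 + 2 = 42, the angle opposite AB is not acute, so the smallest enclosing circle has AB as diameter.
Centre = midpoint of AB = (0.5, 2.5), r² = 58/4 = 14.5.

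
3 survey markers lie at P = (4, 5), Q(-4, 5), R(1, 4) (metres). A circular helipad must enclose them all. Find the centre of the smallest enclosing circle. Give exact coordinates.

Side lengths²: PQ² = 64, PR² = 10, QR² = 26.
Since PQ² = 64 ≥ 26 + 10 = 36, the angle opposite PQ is not acute, so the smallest enclosing circle has PQ as diameter.
Centre = midpoint of PQ = (0, 5), r² = 64/4 = 16.
Centre = (0, 5).

(0, 5)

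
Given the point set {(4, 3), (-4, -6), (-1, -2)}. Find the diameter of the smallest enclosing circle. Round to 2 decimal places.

Call the three points A, B, C in the order given.
Side lengths²: AB² = 145, AC² = 50, BC² = 25.
Since AB² = 145 ≥ 50 + 25 = 75, the angle opposite AB is not acute, so the smallest enclosing circle has AB as diameter.
Centre = midpoint of AB = (0, -1.5), r² = 145/4 = 36.25.
Diameter = 2r = 2√(36.25) ≈ 12.04.

12.04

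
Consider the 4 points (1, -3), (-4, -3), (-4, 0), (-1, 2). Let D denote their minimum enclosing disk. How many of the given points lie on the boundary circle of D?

The minimum enclosing circle is determined by three boundary points: (1, -3), (-4, -3), (-1, 2).
Their circumcentre is (-1.5, -1.1) with r² = 9.86.
The farthest remaining point (-4, 0) is at distance² 7.46 ≤ 9.86.
The points at distance exactly r from the centre are (1, -3), (-4, -3), (-1, 2) — 3 points.

3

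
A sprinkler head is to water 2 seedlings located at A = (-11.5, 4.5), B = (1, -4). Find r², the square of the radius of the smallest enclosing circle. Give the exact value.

57.125

The smallest circle enclosing two points has them as diameter endpoints.
Centre = midpoint = (-5.25, 0.25); r² = |AB|²/4 = 228.5/4 = 57.125.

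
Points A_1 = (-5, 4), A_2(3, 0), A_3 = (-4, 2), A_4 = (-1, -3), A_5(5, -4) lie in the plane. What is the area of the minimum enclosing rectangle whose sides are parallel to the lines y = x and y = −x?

In coordinates u = x + y, v = x − y the rectangle is axis-aligned; the map (x,y)→(u,v) scales areas by 2.
u-values: -1, 3, -2, -4, 1; range = 3 − (-4) = 7.
v-values: -9, 3, -6, 2, 9; range = 9 − (-9) = 18.
Area = (7 × 18) / 2 = 63.

63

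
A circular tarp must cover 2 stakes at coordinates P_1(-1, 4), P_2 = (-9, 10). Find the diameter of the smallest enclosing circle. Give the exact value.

10

The smallest circle enclosing two points has them as diameter endpoints.
Centre = midpoint = (-5, 7); r² = |P_1P_2|²/4 = 100/4 = 25.
Diameter = 2r = 2√25 = 10.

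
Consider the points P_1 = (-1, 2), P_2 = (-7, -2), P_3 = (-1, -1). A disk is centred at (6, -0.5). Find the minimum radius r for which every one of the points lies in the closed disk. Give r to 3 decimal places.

The required radius is the distance from (6, -0.5) to the farthest point.
Squared distances: 55.25, 171.25, 49.25.
Maximum is 171.25, attained at P_2.
r = √(171.25) ≈ 13.086.

13.086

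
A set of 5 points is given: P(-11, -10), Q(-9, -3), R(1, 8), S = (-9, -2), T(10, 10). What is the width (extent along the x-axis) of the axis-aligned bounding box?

max x = 10, min x = -11, so width = 21.

21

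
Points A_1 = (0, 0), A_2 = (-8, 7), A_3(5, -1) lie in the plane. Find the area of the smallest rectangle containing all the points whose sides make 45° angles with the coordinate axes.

In coordinates u = x + y, v = x − y the rectangle is axis-aligned; the map (x,y)→(u,v) scales areas by 2.
u-values: 0, -1, 4; range = 4 − (-1) = 5.
v-values: 0, -15, 6; range = 6 − (-15) = 21.
Area = (5 × 21) / 2 = 52.5.

52.5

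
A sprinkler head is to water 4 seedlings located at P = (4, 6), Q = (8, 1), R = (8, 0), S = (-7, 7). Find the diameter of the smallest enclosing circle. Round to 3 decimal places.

The minimum enclosing circle of a finite set is fixed by two of the points (as a diameter) or three (as a circumcircle).
The farthest pair is R–S with squared distance 274. The circle on this segment as diameter has centre (0.5, 3.5) and r² = 274/4 = 68.5.
Check P: distance² to centre = 18.5 ≤ 68.5, so it lies inside.
All remaining points lie in this disk, and no smaller disk contains both endpoints, so this is the minimum enclosing circle.
Diameter = 2r = 2√(68.5) ≈ 16.553.

16.553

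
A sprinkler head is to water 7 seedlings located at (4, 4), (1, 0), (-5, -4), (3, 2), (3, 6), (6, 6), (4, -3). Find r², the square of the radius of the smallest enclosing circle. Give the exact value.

The farthest pair is (-5, -4)–(6, 6) with squared distance 221. The circle on this segment as diameter has centre (0.5, 1) and r² = 221/4 = 55.25.
Check (4, 4): distance² to centre = 21.25 ≤ 55.25, so it lies inside.
All remaining points lie in this disk, and no smaller disk contains both endpoints, so this is the minimum enclosing circle.

55.25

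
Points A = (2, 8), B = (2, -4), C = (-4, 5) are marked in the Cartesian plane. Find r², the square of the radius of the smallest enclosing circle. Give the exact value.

36.5625

Side lengths²: AB² = 144, AC² = 45, BC² = 117.
Since AB² = 144 < 117 + 45 = 162, the triangle is acute, so the smallest enclosing circle is the circumcircle.
Circumcentre = (1.25, 2), r² = 36.5625.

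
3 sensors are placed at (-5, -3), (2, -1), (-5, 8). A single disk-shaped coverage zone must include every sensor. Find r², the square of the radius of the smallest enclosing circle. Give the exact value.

Call the three points A, B, C in the order given.
Side lengths²: AB² = 53, AC² = 121, BC² = 130.
Since BC² = 130 < 121 + 53 = 174, the triangle is acute, so the smallest enclosing circle is the circumcircle.
Circumcentre = (-39/14, 2.5), r² = 3445/98.

3445/98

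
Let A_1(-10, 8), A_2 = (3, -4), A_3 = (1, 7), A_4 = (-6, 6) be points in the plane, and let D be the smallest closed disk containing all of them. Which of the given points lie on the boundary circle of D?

A_1, A_2

The minimum enclosing circle of a finite set is fixed by two of the points (as a diameter) or three (as a circumcircle).
The farthest pair is A_1–A_2 with squared distance 313. The circle on this segment as diameter has centre (-3.5, 2) and r² = 313/4 = 78.25.
Check A_3: distance² to centre = 45.25 ≤ 78.25, so it lies inside.
All remaining points lie in this disk, and no smaller disk contains both endpoints, so this is the minimum enclosing circle.
The points at distance exactly r from the centre are A_1, A_2 — 2 points.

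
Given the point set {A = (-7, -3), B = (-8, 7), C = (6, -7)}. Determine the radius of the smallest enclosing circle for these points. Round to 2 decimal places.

Side lengths²: AB² = 101, AC² = 185, BC² = 392.
Since BC² = 392 ≥ 185 + 101 = 286, the angle opposite BC is not acute, so the smallest enclosing circle has BC as diameter.
Centre = midpoint of BC = (-1, 0), r² = 392/4 = 98.
r = √98 ≈ 9.90.

9.90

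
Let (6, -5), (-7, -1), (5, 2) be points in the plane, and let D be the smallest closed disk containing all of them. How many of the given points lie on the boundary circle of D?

Call the three points A, B, C in the order given.
Side lengths²: AB² = 185, AC² = 50, BC² = 153.
Since AB² = 185 < 153 + 50 = 203, the triangle is acute, so the smallest enclosing circle is the circumcircle.
Circumcentre = (-17/58, -135/58), r² = 78625/1682.
The points at distance exactly r from the centre are (6, -5), (-7, -1), (5, 2) — 3 points.

3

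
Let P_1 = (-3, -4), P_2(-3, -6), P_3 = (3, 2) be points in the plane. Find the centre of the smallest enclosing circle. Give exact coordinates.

Side lengths²: P_1P_2² = 4, P_1P_3² = 72, P_2P_3² = 100.
Since P_2P_3² = 100 ≥ 72 + 4 = 76, the angle opposite P_2P_3 is not acute, so the smallest enclosing circle has P_2P_3 as diameter.
Centre = midpoint of P_2P_3 = (0, -2), r² = 100/4 = 25.
Centre = (0, -2).

(0, -2)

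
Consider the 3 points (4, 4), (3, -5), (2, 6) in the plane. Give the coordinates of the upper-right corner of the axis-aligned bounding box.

(4, 6)

x-range [2, 4], y-range [-5, 6].
The upper-right corner is (4, 6).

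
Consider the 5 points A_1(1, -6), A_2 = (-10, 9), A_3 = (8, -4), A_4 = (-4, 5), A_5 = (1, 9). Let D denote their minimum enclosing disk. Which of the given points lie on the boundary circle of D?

By Welzl's lemma the MEC is supported by two points (diametrically opposite) or three points (on a circumcircle).
The farthest pair is A_2–A_3 with squared distance 493. The circle on this segment as diameter has centre (-1, 2.5) and r² = 493/4 = 123.25.
Check A_1: distance² to centre = 76.25 ≤ 123.25, so it lies inside.
All remaining points lie in this disk, and no smaller disk contains both endpoints, so this is the minimum enclosing circle.
The points at distance exactly r from the centre are A_2, A_3 — 2 points.

A_2, A_3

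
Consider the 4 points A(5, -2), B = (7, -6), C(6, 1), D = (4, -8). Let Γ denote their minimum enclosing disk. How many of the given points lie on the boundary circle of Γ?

2

A smallest enclosing disk is always determined by at most three of the input points on its boundary.
The farthest pair is C–D with squared distance 85. The circle on this segment as diameter has centre (5, -3.5) and r² = 85/4 = 21.25.
Check A: distance² to centre = 2.25 ≤ 21.25, so it lies inside.
All remaining points lie in this disk, and no smaller disk contains both endpoints, so this is the minimum enclosing circle.
The points at distance exactly r from the centre are C, D — 2 points.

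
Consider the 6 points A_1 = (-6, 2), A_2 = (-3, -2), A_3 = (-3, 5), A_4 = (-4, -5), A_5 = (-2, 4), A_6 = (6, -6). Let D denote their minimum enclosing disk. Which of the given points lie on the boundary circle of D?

A_1, A_3, A_6

A smallest enclosing disk is always determined by at most three of the input points on its boundary.
The minimum enclosing circle is determined by three boundary points: A_1, A_3, A_6.
Their circumcentre is (0.4, -1.4) with r² = 52.52.
The farthest remaining point A_5 is at distance² 34.92 ≤ 52.52.
The points at distance exactly r from the centre are A_1, A_3, A_6 — 3 points.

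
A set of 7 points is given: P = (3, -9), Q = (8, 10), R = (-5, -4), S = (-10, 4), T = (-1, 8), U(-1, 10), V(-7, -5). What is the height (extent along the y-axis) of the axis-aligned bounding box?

19

max y = 10, min y = -9, so height = 19.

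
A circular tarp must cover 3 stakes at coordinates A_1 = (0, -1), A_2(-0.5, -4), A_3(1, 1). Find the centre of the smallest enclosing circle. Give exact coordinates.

Side lengths²: A_1A_2² = 9.25, A_1A_3² = 5, A_2A_3² = 27.25.
Since A_2A_3² = 27.25 ≥ 9.25 + 5 = 14.25, the angle opposite A_2A_3 is not acute, so the smallest enclosing circle has A_2A_3 as diameter.
Centre = midpoint of A_2A_3 = (0.25, -1.5), r² = 27.25/4 = 6.8125.
Centre = (0.25, -1.5).

(0.25, -1.5)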